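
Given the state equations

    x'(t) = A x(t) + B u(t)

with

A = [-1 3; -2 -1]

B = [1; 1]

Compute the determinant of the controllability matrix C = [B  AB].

AB = [[2], [-3]]
Controllability matrix C = [B  AB] = [[1, 2], [1, -3]]
det(C) = 1·(-3) - 2·1 = -3 - 2 = -5
Since det(C) ≠ 0, rank(C) = 2 and the system is completely controllable.

-5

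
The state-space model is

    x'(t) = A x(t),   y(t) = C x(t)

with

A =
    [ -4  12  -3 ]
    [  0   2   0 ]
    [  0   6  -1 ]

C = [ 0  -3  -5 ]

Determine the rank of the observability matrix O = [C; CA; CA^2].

CA = [[0, -36, 5]]
CA^2 = [[0, -42, -5]]
Observability matrix O = [C; CA; CA^2] = [[0, -3, -5], [0, -36, 5], [0, -42, -5]]
Column 1 of O is identically zero, so rank(O) ≤ 2.
The 2×2 minor from rows 1, 2, columns 2, 3 is (-3)·5 - (-5)·(-36) = -15 - 180 = -195 ≠ 0, so rank(O) = 2.
rank(O) = 2 < n = 3, so the pair (A, C) is not completely observable.

2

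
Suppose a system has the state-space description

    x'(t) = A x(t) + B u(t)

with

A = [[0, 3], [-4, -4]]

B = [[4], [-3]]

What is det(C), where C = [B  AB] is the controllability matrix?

AB = [[-9], [-4]]
Controllability matrix C = [B  AB] = [[4, -9], [-3, -4]]
det(C) = 4·(-4) - (-9)·(-3) = -16 - 27 = -43
Since det(C) ≠ 0, rank(C) = 2 and the system is completely controllable.

-43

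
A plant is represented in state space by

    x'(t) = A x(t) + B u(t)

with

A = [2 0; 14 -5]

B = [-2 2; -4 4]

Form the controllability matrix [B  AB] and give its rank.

1

AB = [[-4, 4], [-8, 8]]
Controllability matrix C = [B  AB] = [[-2, 2, -4, 4], [-4, 4, -8, 8]]
Every column of C is a scalar multiple of column 1 = [-2, -4] (multipliers 1, -1, 2, -2), so the columns span a one-dimensional space.
C ≠ 0, hence rank(C) = 1.
rank(C) = 1 < n = 2, so the pair (A, B) is not completely controllable.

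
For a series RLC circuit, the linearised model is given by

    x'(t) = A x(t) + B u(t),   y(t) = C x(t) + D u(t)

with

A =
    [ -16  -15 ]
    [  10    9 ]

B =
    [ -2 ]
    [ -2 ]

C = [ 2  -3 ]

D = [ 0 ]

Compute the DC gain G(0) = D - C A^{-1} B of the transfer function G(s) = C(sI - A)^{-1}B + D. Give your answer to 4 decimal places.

42.0000

G(0) = C(-A)^{-1}B + D = -C A^{-1} B + D.
det A = 6, so A^{-1} = (1/6)·adj(A) = [[3/2, 5/2], [-5/3, -8/3]]
A^{-1} B = [-8, 26/3]^T
C A^{-1} B = -42
G(0) = D - C A^{-1} B = 0 - (-42) = 42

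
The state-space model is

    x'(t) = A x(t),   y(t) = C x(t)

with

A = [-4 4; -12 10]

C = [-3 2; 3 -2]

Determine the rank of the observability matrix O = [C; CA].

CA = [[-12, 8], [12, -8]]
Observability matrix O = [C; CA] = [[-3, 2], [3, -2], [-12, 8], [12, -8]]
Every row of O is a scalar multiple of row 1 = [-3, 2] (multipliers 1, -1, 4, -4), so the rows span a one-dimensional space.
O ≠ 0, hence rank(O) = 1.
rank(O) = 1 < n = 2, so the pair (A, C) is not completely observable.

1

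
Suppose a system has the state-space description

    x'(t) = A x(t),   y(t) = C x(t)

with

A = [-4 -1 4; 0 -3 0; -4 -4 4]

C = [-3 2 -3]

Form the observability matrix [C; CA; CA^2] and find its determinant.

-6480

CA = [[24, 9, -24]]
CA^2 = [[0, 45, 0]]
Observability matrix O = [C; CA; CA^2] = [[-3, 2, -3], [24, 9, -24], [0, 45, 0]]
Expanding along the first row, det(O) = (-3)·(9·0 - (-24)·45) - 2·(24·0 - (-24)·0) + (-3)·(24·45 - 9·0) = (-3)·1080 - 2·0 + (-3)·1080 = -6480
Since det(O) ≠ 0, rank(O) = 3 and the system is completely observable.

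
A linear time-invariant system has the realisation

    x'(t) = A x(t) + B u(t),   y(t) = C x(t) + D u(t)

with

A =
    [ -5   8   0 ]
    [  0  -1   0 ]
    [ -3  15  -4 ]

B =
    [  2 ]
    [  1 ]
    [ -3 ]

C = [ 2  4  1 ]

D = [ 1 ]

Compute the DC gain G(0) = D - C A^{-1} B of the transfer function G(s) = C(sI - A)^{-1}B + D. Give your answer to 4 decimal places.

10.5000

G(0) = C(-A)^{-1}B + D = -C A^{-1} B + D.
det A = -20, so A^{-1} = (1/-20)·adj(A) = [[-1/5, -8/5, 0], [0, -1, 0], [3/20, -51/20, -1/4]]
A^{-1} B = [-2, -1, -3/2]^T
C A^{-1} B = -19/2
G(0) = D - C A^{-1} B = 1 - (-19/2) = 21/2 ≈ 10.5000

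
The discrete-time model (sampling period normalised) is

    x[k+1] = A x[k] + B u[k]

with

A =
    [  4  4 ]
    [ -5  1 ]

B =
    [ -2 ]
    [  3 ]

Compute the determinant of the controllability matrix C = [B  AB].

-38

AB = [[4], [13]]
Controllability matrix C = [B  AB] = [[-2, 4], [3, 13]]
det(C) = (-2)·13 - 4·3 = -26 - 12 = -38
Since det(C) ≠ 0, rank(C) = 2 and the system is completely controllable.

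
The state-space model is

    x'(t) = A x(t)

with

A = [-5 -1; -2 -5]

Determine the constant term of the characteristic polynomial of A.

For a 2×2 matrix, det(sI - A) = s^2 - (tr A)s + det A.
tr A = -10, det A = 23.
So p(s) = s^2 + 10s + 23.
The constant term is 23.

23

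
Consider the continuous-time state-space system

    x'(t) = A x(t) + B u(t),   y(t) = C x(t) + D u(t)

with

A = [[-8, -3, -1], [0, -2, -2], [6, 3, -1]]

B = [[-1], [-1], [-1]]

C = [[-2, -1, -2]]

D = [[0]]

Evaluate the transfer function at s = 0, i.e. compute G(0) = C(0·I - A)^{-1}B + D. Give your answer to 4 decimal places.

1.6500

G(0) = C(-A)^{-1}B + D = -C A^{-1} B + D.
det A = -40, so A^{-1} = (1/-40)·adj(A) = [[-1/5, 3/20, -1/10], [3/10, -7/20, 2/5], [-3/10, -3/20, -2/5]]
A^{-1} B = [3/20, -7/20, 17/20]^T
C A^{-1} B = -33/20
G(0) = D - C A^{-1} B = 0 - (-33/20) = 33/20 ≈ 1.6500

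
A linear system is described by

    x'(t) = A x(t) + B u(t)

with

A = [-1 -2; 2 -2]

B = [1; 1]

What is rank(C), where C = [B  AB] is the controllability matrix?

2

AB = [[-3], [0]]
Controllability matrix C = [B  AB] = [[1, -3], [1, 0]]
det(C) = 1·0 - (-3)·1 = 0 - (-3) = 3 ≠ 0, so rank(C) = 2.
rank(C) = 2 = n, so the pair (A, B) is completely controllable.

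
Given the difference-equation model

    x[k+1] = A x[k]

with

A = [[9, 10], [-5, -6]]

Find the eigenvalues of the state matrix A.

-1, 4

det(zI - A) = z^2 - (tr A)z + det A, with tr A = 9 + (-6) = 3 and det A = 9·(-6) - 10·(-5) = -54 - (-50) = -4.
So p(z) = det(zI - A) = z^2 - 3z - 4.
Factor z^2 - 3z - 4: two numbers with sum 3 and product -4 are 4 and -1, so z^2 - 3z - 4 = (z - 4)(z + 1).
Hence p(z) = (z - 4) (z + 1), with roots -1, 4.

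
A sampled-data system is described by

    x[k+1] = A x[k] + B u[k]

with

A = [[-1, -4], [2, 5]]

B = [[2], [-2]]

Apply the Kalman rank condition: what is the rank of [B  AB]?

AB = [[6], [-6]]
Controllability matrix C = [B  AB] = [[2, 6], [-2, -6]]
Every column of C is a scalar multiple of column 1 = [2, -2] (multipliers 1, 3), so the columns span a one-dimensional space.
C ≠ 0, hence rank(C) = 1.
rank(C) = 1 < n = 2, so the pair (A, B) is not completely controllable.

1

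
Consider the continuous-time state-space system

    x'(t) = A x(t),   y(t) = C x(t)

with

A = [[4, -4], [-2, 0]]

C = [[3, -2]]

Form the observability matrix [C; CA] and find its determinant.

-4

CA = [[16, -12]]
Observability matrix O = [C; CA] = [[3, -2], [16, -12]]
det(O) = 3·(-12) - (-2)·16 = -36 - (-32) = -4
Since det(O) ≠ 0, rank(O) = 2 and the system is completely observable.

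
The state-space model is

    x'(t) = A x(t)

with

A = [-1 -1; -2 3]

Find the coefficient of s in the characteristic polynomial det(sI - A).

-2

For a 2×2 matrix, det(sI - A) = s^2 - (tr A)s + det A.
tr A = 2, det A = -5.
So p(s) = s^2 - 2s - 5.
The coefficient of s is -2.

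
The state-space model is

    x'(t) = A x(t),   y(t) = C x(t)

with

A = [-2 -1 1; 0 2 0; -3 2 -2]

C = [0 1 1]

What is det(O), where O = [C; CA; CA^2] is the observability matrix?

-90

CA = [[-3, 4, -2]]
CA^2 = [[12, 7, 1]]
Observability matrix O = [C; CA; CA^2] = [[0, 1, 1], [-3, 4, -2], [12, 7, 1]]
Expanding along the first row, det(O) = 0·(4·1 - (-2)·7) - 1·((-3)·1 - (-2)·12) + 1·((-3)·7 - 4·12) = 0·18 - 1·21 + 1·(-69) = -90
Since det(O) ≠ 0, rank(O) = 3 and the system is completely observable.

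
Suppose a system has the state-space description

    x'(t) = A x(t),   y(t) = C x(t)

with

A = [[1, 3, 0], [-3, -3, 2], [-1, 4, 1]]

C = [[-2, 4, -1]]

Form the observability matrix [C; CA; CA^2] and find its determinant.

CA = [[-13, -22, 7]]
CA^2 = [[46, 55, -37]]
Observability matrix O = [C; CA; CA^2] = [[-2, 4, -1], [-13, -22, 7], [46, 55, -37]]
Expanding along the first row, det(O) = (-2)·((-22)·(-37) - 7·55) - 4·((-13)·(-37) - 7·46) + (-1)·((-13)·55 - (-22)·46) = (-2)·429 - 4·159 + (-1)·297 = -1791
Since det(O) ≠ 0, rank(O) = 3 and the system is completely observable.

-1791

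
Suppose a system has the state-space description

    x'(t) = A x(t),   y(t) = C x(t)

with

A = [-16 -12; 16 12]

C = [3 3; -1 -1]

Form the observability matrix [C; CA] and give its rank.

1

CA = [[0, 0], [0, 0]]
Observability matrix O = [C; CA] = [[3, 3], [-1, -1], [0, 0], [0, 0]]
Every row of O is a scalar multiple of row 1 = [3, 3] (multipliers 1, -1/3, 0, 0), so the rows span a one-dimensional space.
O ≠ 0, hence rank(O) = 1.
rank(O) = 1 < n = 2, so the pair (A, C) is not completely observable.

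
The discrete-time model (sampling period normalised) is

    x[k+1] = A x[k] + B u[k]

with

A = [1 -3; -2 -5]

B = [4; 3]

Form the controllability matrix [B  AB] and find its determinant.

AB = [[-5], [-23]]
Controllability matrix C = [B  AB] = [[4, -5], [3, -23]]
det(C) = 4·(-23) - (-5)·3 = -92 - (-15) = -77
Since det(C) ≠ 0, rank(C) = 2 and the system is completely controllable.

-77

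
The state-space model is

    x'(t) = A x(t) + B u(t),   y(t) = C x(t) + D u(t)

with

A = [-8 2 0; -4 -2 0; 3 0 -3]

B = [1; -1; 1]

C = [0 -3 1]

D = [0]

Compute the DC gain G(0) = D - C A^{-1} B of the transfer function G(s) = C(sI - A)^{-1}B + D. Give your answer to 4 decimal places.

1.8333

G(0) = C(-A)^{-1}B + D = -C A^{-1} B + D.
det A = -72, so A^{-1} = (1/-72)·adj(A) = [[-1/12, -1/12, 0], [1/6, -1/3, 0], [-1/12, -1/12, -1/3]]
A^{-1} B = [0, 1/2, -1/3]^T
C A^{-1} B = -11/6
G(0) = D - C A^{-1} B = 0 - (-11/6) = 11/6 ≈ 1.8333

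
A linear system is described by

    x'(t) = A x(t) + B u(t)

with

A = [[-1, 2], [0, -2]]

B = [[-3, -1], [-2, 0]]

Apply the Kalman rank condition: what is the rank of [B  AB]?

2

AB = [[-1, 1], [4, 0]]
Controllability matrix C = [B  AB] = [[-3, -1, -1, 1], [-2, 0, 4, 0]]
Take the 2×2 submatrix of C formed by columns 1, 2: [[-3, -1], [-2, 0]]. Its determinant is (-3)·0 - (-1)·(-2) = 0 - 2 = -2 ≠ 0.
So rank(C) ≥ 2; since C has 2 rows, rank(C) = 2.
rank(C) = 2 = n, so the pair (A, B) is completely controllable.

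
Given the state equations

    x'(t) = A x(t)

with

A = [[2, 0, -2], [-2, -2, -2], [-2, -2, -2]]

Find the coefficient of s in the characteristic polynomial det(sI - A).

Expand det(sI - A) for the 3×3 matrix.
p(s) = s^3 + 2s^2 - 12s.
(Check: constant term = det(-A) = (-1)^3 det A = 0; coefficient of s^2 = -tr A = 2.)
The coefficient of s is -12.

-12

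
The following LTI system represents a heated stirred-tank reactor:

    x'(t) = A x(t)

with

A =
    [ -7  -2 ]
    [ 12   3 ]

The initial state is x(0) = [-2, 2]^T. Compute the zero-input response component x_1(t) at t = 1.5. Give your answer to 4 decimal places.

0.4018

det(sI - A) = s^2 - (tr A)s + det A, with tr A = (-7) + 3 = -4 and det A = (-7)·3 - (-2)·12 = -21 - (-24) = 3.
So p(s) = det(sI - A) = s^2 + 4s + 3.
Factor s^2 + 4s + 3: two numbers with sum -4 and product 3 are -1 and -3, so s^2 + 4s + 3 = (s + 1)(s + 3).
Hence p(s) = (s + 1) (s + 3), with roots -3, -1.
The eigenvalues -3, -1 are distinct and real, so A is diagonalisable and x(t) = e^{At} x(0) = V diag(e^{λ_i t}) V^{-1} x(0), where the columns of V are the eigenvectors.
λ = -3: A - (-3)I = [[-4, -2], [12, 6]]. Row 1 gives (-4)·v1 + (-2)·v2 = 0, so take v_1 = [1, -2]^T.
λ = -1: A - (-1)I = [[-6, -2], [12, 4]]. Row 1 gives (-6)·v1 + (-2)·v2 = 0, so take v_2 = [1, -3]^T.
V = [v_1 v_2] = [[1, 1], [-2, -3]] has det V = -1, so V^{-1} = adj(V)/det V = [[3, 1], [-2, -1]].
Modal coordinates z(0) = V^{-1} x(0): 3·(-2) + 1·2 = -4; (-2)·(-2) + (-1)·2 = 2; so z(0) = [-4, 2]^T.
x_1(t) = Σ_i (v_i)_1 · z_i(0) · e^{λ_i t} (row 1 of V times the modal terms).
x_1(1.5) = 1·(-4)·e^{-3·1.5} + 1·2·e^{-1·1.5} = (-4)·0.011109 + 2·0.223130 = 0.4018.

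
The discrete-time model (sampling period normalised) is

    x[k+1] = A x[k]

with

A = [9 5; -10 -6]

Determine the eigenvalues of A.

-1, 4

det(zI - A) = z^2 - (tr A)z + det A, with tr A = 9 + (-6) = 3 and det A = 9·(-6) - 5·(-10) = -54 - (-50) = -4.
So p(z) = det(zI - A) = z^2 - 3z - 4.
Factor z^2 - 3z - 4: two numbers with sum 3 and product -4 are 4 and -1, so z^2 - 3z - 4 = (z - 4)(z + 1).
Hence p(z) = (z - 4) (z + 1), with roots -1, 4.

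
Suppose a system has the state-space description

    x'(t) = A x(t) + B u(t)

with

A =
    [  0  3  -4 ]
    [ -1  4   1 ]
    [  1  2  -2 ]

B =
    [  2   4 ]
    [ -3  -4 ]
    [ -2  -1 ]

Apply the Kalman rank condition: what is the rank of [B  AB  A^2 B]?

AB = [[-1, -8], [-16, -21], [0, -2]]
A^2B = [[-48, -55], [-63, -78], [-33, -46]]
Controllability matrix C = [B  AB  A^2B] = [[2, 4, -1, -8, -48, -55], [-3, -4, -16, -21, -63, -78], [-2, -1, 0, -2, -33, -46]]
Take the 3×3 submatrix of C formed by columns 1, 2, 3: [[2, 4, -1], [-3, -4, -16], [-2, -1, 0]]. Its determinant is 2·((-4)·0 - (-16)·(-1)) - 4·((-3)·0 - (-16)·(-2)) + (-1)·((-3)·(-1) - (-4)·(-2)) = 2·(-16) - 4·(-32) + (-1)·(-5) = 101 ≠ 0.
So rank(C) ≥ 3; since C has 3 rows, rank(C) = 3.
rank(C) = 3 = n, so the pair (A, B) is completely controllable.

3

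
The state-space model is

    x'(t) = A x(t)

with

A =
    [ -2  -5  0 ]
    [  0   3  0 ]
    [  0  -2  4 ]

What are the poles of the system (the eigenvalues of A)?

det(sI - A) = s^3 - (tr A)s^2 + (M11 + M22 + M33)s - det A, where Mii is the 2×2 principal minor of A obtained by deleting row i and column i.
tr A = (-2) + 3 + 4 = 5; M11 = 3·4 - 0·(-2) = 12 - 0 = 12; M22 = (-2)·4 - 0·0 = -8 - 0 = -8; M33 = (-2)·3 - (-5)·0 = -6 - 0 = -6; sum of minors = -2.
det A = (-2)·(3·4 - 0·(-2)) - (-5)·(0·4 - 0·0) + 0·(0·(-2) - 3·0) = (-2)·12 - (-5)·0 + 0·0 = -24.
So p(s) = det(sI - A) = s^3 - 5s^2 - 2s + 24.
Rational-root test: any integer root divides 24. Testing small divisors, s = -2 works: p(-2) = -8 + (-20) + 4 + 24 = 0, so (s + 2) is a factor.
Dividing, p(s) = (s + 2)(s^2 - 7s + 12).
Factor s^2 - 7s + 12: two numbers with sum 7 and product 12 are 4 and 3, so s^2 - 7s + 12 = (s - 4)(s - 3).
Hence p(s) = (s - 4) (s - 3) (s + 2), with roots -2, 3, 4.
At least one eigenvalue has non-negative real part, so the system is not asymptotically stable.

-2, 3, 4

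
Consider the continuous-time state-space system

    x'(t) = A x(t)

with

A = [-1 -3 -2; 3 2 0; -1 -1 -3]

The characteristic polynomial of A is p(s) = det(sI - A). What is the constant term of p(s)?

Expand det(sI - A) for the 3×3 matrix.
p(s) = s^3 + 2s^2 + 2s + 19.
(Check: constant term = det(-A) = (-1)^3 det A = 19; coefficient of s^2 = -tr A = 2.)
The constant term is 19.

19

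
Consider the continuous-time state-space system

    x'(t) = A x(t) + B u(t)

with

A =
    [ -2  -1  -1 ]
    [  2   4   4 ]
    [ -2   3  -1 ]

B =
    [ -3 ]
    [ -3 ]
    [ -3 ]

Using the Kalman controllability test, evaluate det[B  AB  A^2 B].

AB = [[12], [-30], [0]]
A^2B = [[6], [-96], [-114]]
Controllability matrix C = [B  AB  A^2B] = [[-3, 12, 6], [-3, -30, -96], [-3, 0, -114]]
Expanding along the first row, det(C) = (-3)·((-30)·(-114) - (-96)·0) - 12·((-3)·(-114) - (-96)·(-3)) + 6·((-3)·0 - (-30)·(-3)) = (-3)·3420 - 12·54 + 6·(-90) = -11448
Since det(C) ≠ 0, rank(C) = 3 and the system is completely controllable.

-11448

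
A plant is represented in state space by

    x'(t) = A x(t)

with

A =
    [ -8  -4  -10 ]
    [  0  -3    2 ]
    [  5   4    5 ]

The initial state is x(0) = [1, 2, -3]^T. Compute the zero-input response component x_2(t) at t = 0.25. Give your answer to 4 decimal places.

-0.1651

det(sI - A) = s^3 - (tr A)s^2 + (M11 + M22 + M33)s - det A, where Mii is the 2×2 principal minor of A obtained by deleting row i and column i.
tr A = (-8) + (-3) + 5 = -6; M11 = (-3)·5 - 2·4 = -15 - 8 = -23; M22 = (-8)·5 - (-10)·5 = -40 - (-50) = 10; M33 = (-8)·(-3) - (-4)·0 = 24 - 0 = 24; sum of minors = 11.
det A = (-8)·((-3)·5 - 2·4) - (-4)·(0·5 - 2·5) + (-10)·(0·4 - (-3)·5) = (-8)·(-23) - (-4)·(-10) + (-10)·15 = -6.
So p(s) = det(sI - A) = s^3 + 6s^2 + 11s + 6.
Rational-root test: any integer root divides 6. Testing small divisors, s = -1 works: p(-1) = -1 + 6 + (-11) + 6 = 0, so (s + 1) is a factor.
Dividing, p(s) = (s + 1)(s^2 + 5s + 6).
Factor s^2 + 5s + 6: two numbers with sum -5 and product 6 are -2 and -3, so s^2 + 5s + 6 = (s + 2)(s + 3).
Hence p(s) = (s + 1) (s + 2) (s + 3), with roots -3, -2, -1.
The eigenvalues -3, -2, -1 are distinct and real, so A is diagonalisable and x(t) = e^{At} x(0) = V diag(e^{λ_i t}) V^{-1} x(0), where the columns of V are the eigenvectors.
λ = -3: A - (-3)I = [[-5, -4, -10], [0, 0, 2], [5, 4, 8]]. v must be orthogonal to every row; (row 1) × (row 2) = [-8, 10, 0], so take v_1 = [-4, 5, 0]^T.
λ = -2: A - (-2)I = [[-6, -4, -10], [0, -1, 2], [5, 4, 7]]. v must be orthogonal to every row; (row 1) × (row 2) = [-18, 12, 6], so take v_2 = [3, -2, -1]^T.
λ = -1: A - (-1)I = [[-7, -4, -10], [0, -2, 2], [5, 4, 6]]. v must be orthogonal to every row; (row 1) × (row 2) = [-28, 14, 14], so take v_3 = [-2, 1, 1]^T.
V = [v_1 v_2 v_3] = [[-4, 3, -2], [5, -2, 1], [0, -1, 1]] has det V = -1, so V^{-1} = adj(V)/det V = [[1, 1, 1], [5, 4, 6], [5, 4, 7]].
Modal coordinates z(0) = V^{-1} x(0): 1·1 + 1·2 + 1·(-3) = 0; 5·1 + 4·2 + 6·(-3) = -5; 5·1 + 4·2 + 7·(-3) = -8; so z(0) = [0, -5, -8]^T.
x_2(t) = Σ_i (v_i)_2 · z_i(0) · e^{λ_i t} (row 2 of V times the modal terms).
x_2(0.25) = 5·0·e^{-3·0.25} + (-2)·(-5)·e^{-2·0.25} + 1·(-8)·e^{-1·0.25} = 0·0.472367 + 10·0.606531 + (-8)·0.778801 = -0.1651.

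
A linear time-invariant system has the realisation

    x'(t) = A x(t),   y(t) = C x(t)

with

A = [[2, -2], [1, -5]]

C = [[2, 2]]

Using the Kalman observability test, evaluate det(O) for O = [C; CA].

-40

CA = [[6, -14]]
Observability matrix O = [C; CA] = [[2, 2], [6, -14]]
det(O) = 2·(-14) - 2·6 = -28 - 12 = -40
Since det(O) ≠ 0, rank(O) = 2 and the system is completely observable.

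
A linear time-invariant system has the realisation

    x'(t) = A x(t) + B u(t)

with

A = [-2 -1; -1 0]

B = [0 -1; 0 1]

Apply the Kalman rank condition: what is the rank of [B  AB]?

2

AB = [[0, 1], [0, 1]]
Controllability matrix C = [B  AB] = [[0, -1, 0, 1], [0, 1, 0, 1]]
Take the 2×2 submatrix of C formed by columns 2, 4: [[-1, 1], [1, 1]]. Its determinant is (-1)·1 - 1·1 = -1 - 1 = -2 ≠ 0.
So rank(C) ≥ 2; since C has 2 rows, rank(C) = 2.
rank(C) = 2 = n, so the pair (A, B) is completely controllable.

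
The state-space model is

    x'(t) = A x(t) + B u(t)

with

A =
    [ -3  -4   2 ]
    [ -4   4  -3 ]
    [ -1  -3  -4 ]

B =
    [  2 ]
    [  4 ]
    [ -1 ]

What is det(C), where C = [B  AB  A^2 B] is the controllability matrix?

AB = [[-24], [11], [-10]]
A^2B = [[8], [170], [31]]
Controllability matrix C = [B  AB  A^2B] = [[2, -24, 8], [4, 11, 170], [-1, -10, 31]]
Expanding along the first row, det(C) = 2·(11·31 - 170·(-10)) - (-24)·(4·31 - 170·(-1)) + 8·(4·(-10) - 11·(-1)) = 2·2041 - (-24)·294 + 8·(-29) = 10906
Since det(C) ≠ 0, rank(C) = 3 and the system is completely controllable.

10906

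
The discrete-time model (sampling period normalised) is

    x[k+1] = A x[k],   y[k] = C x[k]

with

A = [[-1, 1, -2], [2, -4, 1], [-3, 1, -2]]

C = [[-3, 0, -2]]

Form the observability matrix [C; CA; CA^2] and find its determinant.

CA = [[9, -5, 10]]
CA^2 = [[-49, 39, -43]]
Observability matrix O = [C; CA; CA^2] = [[-3, 0, -2], [9, -5, 10], [-49, 39, -43]]
Expanding along the first row, det(O) = (-3)·((-5)·(-43) - 10·39) - 0·(9·(-43) - 10·(-49)) + (-2)·(9·39 - (-5)·(-49)) = (-3)·(-175) - 0·103 + (-2)·106 = 313
Since det(O) ≠ 0, rank(O) = 3 and the system is completely observable.

313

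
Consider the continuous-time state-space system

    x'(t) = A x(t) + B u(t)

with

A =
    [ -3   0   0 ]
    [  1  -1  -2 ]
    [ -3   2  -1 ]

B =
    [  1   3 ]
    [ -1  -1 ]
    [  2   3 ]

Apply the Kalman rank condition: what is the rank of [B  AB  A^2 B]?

AB = [[-3, -9], [-2, -2], [-7, -14]]
A^2B = [[9, 27], [13, 21], [12, 37]]
Controllability matrix C = [B  AB  A^2B] = [[1, 3, -3, -9, 9, 27], [-1, -1, -2, -2, 13, 21], [2, 3, -7, -14, 12, 37]]
Take the 3×3 submatrix of C formed by columns 1, 2, 3: [[1, 3, -3], [-1, -1, -2], [2, 3, -7]]. Its determinant is 1·((-1)·(-7) - (-2)·3) - 3·((-1)·(-7) - (-2)·2) + (-3)·((-1)·3 - (-1)·2) = 1·13 - 3·11 + (-3)·(-1) = -17 ≠ 0.
So rank(C) ≥ 3; since C has 3 rows, rank(C) = 3.
rank(C) = 3 = n, so the pair (A, B) is completely controllable.

3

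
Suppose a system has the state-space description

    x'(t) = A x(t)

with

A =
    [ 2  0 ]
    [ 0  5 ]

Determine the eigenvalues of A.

2, 5

det(sI - A) = s^2 - (tr A)s + det A, with tr A = 2 + 5 = 7 and det A = 2·5 - 0·0 = 10 - 0 = 10.
So p(s) = det(sI - A) = s^2 - 7s + 10.
Factor s^2 - 7s + 10: two numbers with sum 7 and product 10 are 5 and 2, so s^2 - 7s + 10 = (s - 5)(s - 2).
Hence p(s) = (s - 5) (s - 2), with roots 2, 5.
At least one eigenvalue has non-negative real part, so the system is not asymptotically stable.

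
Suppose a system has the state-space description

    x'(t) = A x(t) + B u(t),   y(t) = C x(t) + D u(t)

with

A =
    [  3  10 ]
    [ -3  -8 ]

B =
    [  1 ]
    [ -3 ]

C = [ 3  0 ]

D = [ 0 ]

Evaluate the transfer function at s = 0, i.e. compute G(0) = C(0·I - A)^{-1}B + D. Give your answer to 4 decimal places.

-11.0000

G(0) = C(-A)^{-1}B + D = -C A^{-1} B + D.
det A = 6, so A^{-1} = (1/6)·adj(A) = [[-4/3, -5/3], [1/2, 1/2]]
A^{-1} B = [11/3, -1]^T
C A^{-1} B = 11
G(0) = D - C A^{-1} B = 0 - (11) = -11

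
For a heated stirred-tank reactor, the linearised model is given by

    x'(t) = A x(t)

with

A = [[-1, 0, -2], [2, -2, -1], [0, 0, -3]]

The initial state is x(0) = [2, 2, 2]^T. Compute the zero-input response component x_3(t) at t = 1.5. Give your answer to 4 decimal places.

det(sI - A) = s^3 - (tr A)s^2 + (M11 + M22 + M33)s - det A, where Mii is the 2×2 principal minor of A obtained by deleting row i and column i.
tr A = (-1) + (-2) + (-3) = -6; M11 = (-2)·(-3) - (-1)·0 = 6 - 0 = 6; M22 = (-1)·(-3) - (-2)·0 = 3 - 0 = 3; M33 = (-1)·(-2) - 0·2 = 2 - 0 = 2; sum of minors = 11.
det A = (-1)·((-2)·(-3) - (-1)·0) - 0·(2·(-3) - (-1)·0) + (-2)·(2·0 - (-2)·0) = (-1)·6 - 0·(-6) + (-2)·0 = -6.
So p(s) = det(sI - A) = s^3 + 6s^2 + 11s + 6.
Rational-root test: any integer root divides 6. Testing small divisors, s = -1 works: p(-1) = -1 + 6 + (-11) + 6 = 0, so (s + 1) is a factor.
Dividing, p(s) = (s + 1)(s^2 + 5s + 6).
Factor s^2 + 5s + 6: two numbers with sum -5 and product 6 are -2 and -3, so s^2 + 5s + 6 = (s + 2)(s + 3).
Hence p(s) = (s + 1) (s + 2) (s + 3), with roots -3, -2, -1.
The eigenvalues -3, -2, -1 are distinct and real, so A is diagonalisable and x(t) = e^{At} x(0) = V diag(e^{λ_i t}) V^{-1} x(0), where the columns of V are the eigenvectors.
λ = -3: A - (-3)I = [[2, 0, -2], [2, 1, -1], [0, 0, 0]]. v must be orthogonal to every row; (row 1) × (row 2) = [2, -2, 2], so take v_1 = [1, -1, 1]^T.
λ = -2: A - (-2)I = [[1, 0, -2], [2, 0, -1], [0, 0, -1]]. v must be orthogonal to every row; (row 1) × (row 2) = [0, -3, 0], so take v_2 = [0, 1, 0]^T.
λ = -1: A - (-1)I = [[0, 0, -2], [2, -1, -1], [0, 0, -2]]. v must be orthogonal to every row; (row 1) × (row 2) = [-2, -4, 0], so take v_3 = [1, 2, 0]^T.
V = [v_1 v_2 v_3] = [[1, 0, 1], [-1, 1, 2], [1, 0, 0]] has det V = -1, so V^{-1} = adj(V)/det V = [[0, 0, 1], [-2, 1, 3], [1, 0, -1]].
Modal coordinates z(0) = V^{-1} x(0): 0·2 + 0·2 + 1·2 = 2; (-2)·2 + 1·2 + 3·2 = 4; 1·2 + 0·2 + (-1)·2 = 0; so z(0) = [2, 4, 0]^T.
x_3(t) = Σ_i (v_i)_3 · z_i(0) · e^{λ_i t} (row 3 of V times the modal terms).
x_3(1.5) = 1·2·e^{-3·1.5} + 0·4·e^{-2·1.5} + 0·0·e^{-1·1.5} = 2·0.011109 + 0·0.049787 + 0·0.223130 = 0.0222.

0.0222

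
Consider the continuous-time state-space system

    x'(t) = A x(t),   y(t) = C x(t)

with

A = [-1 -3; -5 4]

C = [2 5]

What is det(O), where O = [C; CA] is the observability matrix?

CA = [[-27, 14]]
Observability matrix O = [C; CA] = [[2, 5], [-27, 14]]
det(O) = 2·14 - 5·(-27) = 28 - (-135) = 163
Since det(O) ≠ 0, rank(O) = 2 and the system is completely observable.

163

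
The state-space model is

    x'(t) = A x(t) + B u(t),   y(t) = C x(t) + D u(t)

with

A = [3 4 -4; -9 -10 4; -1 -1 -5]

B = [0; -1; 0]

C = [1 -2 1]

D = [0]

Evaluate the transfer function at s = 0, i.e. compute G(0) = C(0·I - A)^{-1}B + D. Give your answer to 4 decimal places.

-2.0333

G(0) = C(-A)^{-1}B + D = -C A^{-1} B + D.
det A = -30, so A^{-1} = (1/-30)·adj(A) = [[-9/5, -4/5, 4/5], [49/30, 19/30, -4/5], [1/30, 1/30, -1/5]]
A^{-1} B = [4/5, -19/30, -1/30]^T
C A^{-1} B = 61/30
G(0) = D - C A^{-1} B = 0 - (61/30) = -61/30 ≈ -2.0333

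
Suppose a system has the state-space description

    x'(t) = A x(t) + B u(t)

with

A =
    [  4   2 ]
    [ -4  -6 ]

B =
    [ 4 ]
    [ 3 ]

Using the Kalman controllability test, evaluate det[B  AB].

AB = [[22], [-34]]
Controllability matrix C = [B  AB] = [[4, 22], [3, -34]]
det(C) = 4·(-34) - 22·3 = -136 - 66 = -202
Since det(C) ≠ 0, rank(C) = 2 and the system is completely controllable.

-202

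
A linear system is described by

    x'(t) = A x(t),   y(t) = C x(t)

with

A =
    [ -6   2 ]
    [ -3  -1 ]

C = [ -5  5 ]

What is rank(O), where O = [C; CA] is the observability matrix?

CA = [[15, -15]]
Observability matrix O = [C; CA] = [[-5, 5], [15, -15]]
Every row of O is a scalar multiple of row 1 = [-5, 5] (multipliers 1, -3), so the rows span a one-dimensional space.
O ≠ 0, hence rank(O) = 1.
rank(O) = 1 < n = 2, so the pair (A, C) is not completely observable.

1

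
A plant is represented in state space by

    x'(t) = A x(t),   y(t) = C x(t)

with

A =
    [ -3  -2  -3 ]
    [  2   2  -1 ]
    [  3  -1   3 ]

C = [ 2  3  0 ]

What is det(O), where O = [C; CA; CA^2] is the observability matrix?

CA = [[0, 2, -9]]
CA^2 = [[-23, 13, -29]]
Observability matrix O = [C; CA; CA^2] = [[2, 3, 0], [0, 2, -9], [-23, 13, -29]]
Expanding along the first row, det(O) = 2·(2·(-29) - (-9)·13) - 3·(0·(-29) - (-9)·(-23)) + 0·(0·13 - 2·(-23)) = 2·59 - 3·(-207) + 0·46 = 739
Since det(O) ≠ 0, rank(O) = 3 and the system is completely observable.

739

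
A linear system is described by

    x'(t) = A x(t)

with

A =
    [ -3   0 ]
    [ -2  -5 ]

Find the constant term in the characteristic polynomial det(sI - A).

For a 2×2 matrix, det(sI - A) = s^2 - (tr A)s + det A.
tr A = -8, det A = 15.
So p(s) = s^2 + 8s + 15.
The constant term is 15.

15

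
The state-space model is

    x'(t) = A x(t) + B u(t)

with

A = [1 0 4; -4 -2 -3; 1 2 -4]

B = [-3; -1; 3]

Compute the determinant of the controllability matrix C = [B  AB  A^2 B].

-760

AB = [[9], [5], [-17]]
A^2B = [[-59], [5], [87]]
Controllability matrix C = [B  AB  A^2B] = [[-3, 9, -59], [-1, 5, 5], [3, -17, 87]]
Expanding along the first row, det(C) = (-3)·(5·87 - 5·(-17)) - 9·((-1)·87 - 5·3) + (-59)·((-1)·(-17) - 5·3) = (-3)·520 - 9·(-102) + (-59)·2 = -760
Since det(C) ≠ 0, rank(C) = 3 and the system is completely controllable.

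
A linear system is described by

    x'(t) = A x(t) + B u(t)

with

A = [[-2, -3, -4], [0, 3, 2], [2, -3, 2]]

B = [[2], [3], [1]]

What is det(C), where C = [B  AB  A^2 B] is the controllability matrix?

AB = [[-17], [11], [-3]]
A^2B = [[13], [27], [-73]]
Controllability matrix C = [B  AB  A^2B] = [[2, -17, 13], [3, 11, 27], [1, -3, -73]]
Expanding along the first row, det(C) = 2·(11·(-73) - 27·(-3)) - (-17)·(3·(-73) - 27·1) + 13·(3·(-3) - 11·1) = 2·(-722) - (-17)·(-246) + 13·(-20) = -5886
Since det(C) ≠ 0, rank(C) = 3 and the system is completely controllable.

-5886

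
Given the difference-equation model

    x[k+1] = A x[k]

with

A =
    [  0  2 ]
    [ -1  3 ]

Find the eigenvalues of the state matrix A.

det(zI - A) = z^2 - (tr A)z + det A, with tr A = 0 + 3 = 3 and det A = 0·3 - 2·(-1) = 0 - (-2) = 2.
So p(z) = det(zI - A) = z^2 - 3z + 2.
Factor z^2 - 3z + 2: two numbers with sum 3 and product 2 are 2 and 1, so z^2 - 3z + 2 = (z - 2)(z - 1).
Hence p(z) = (z - 2) (z - 1), with roots 1, 2.

1, 2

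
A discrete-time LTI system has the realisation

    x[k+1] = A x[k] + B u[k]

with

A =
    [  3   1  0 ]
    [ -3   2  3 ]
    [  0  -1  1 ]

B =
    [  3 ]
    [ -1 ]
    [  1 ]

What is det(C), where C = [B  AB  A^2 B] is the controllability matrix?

AB = [[8], [-8], [2]]
A^2B = [[16], [-34], [10]]
Controllability matrix C = [B  AB  A^2B] = [[3, 8, 16], [-1, -8, -34], [1, 2, 10]]
Expanding along the first row, det(C) = 3·((-8)·10 - (-34)·2) - 8·((-1)·10 - (-34)·1) + 16·((-1)·2 - (-8)·1) = 3·(-12) - 8·24 + 16·6 = -132
Since det(C) ≠ 0, rank(C) = 3 and the system is completely controllable.

-132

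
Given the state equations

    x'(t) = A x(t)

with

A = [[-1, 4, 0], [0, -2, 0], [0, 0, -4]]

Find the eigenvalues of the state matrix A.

det(sI - A) = s^3 - (tr A)s^2 + (M11 + M22 + M33)s - det A, where Mii is the 2×2 principal minor of A obtained by deleting row i and column i.
tr A = (-1) + (-2) + (-4) = -7; M11 = (-2)·(-4) - 0·0 = 8 - 0 = 8; M22 = (-1)·(-4) - 0·0 = 4 - 0 = 4; M33 = (-1)·(-2) - 4·0 = 2 - 0 = 2; sum of minors = 14.
det A = (-1)·((-2)·(-4) - 0·0) - 4·(0·(-4) - 0·0) + 0·(0·0 - (-2)·0) = (-1)·8 - 4·0 + 0·0 = -8.
So p(s) = det(sI - A) = s^3 + 7s^2 + 14s + 8.
Rational-root test: any integer root divides 8. Testing small divisors, s = -1 works: p(-1) = -1 + 7 + (-14) + 8 = 0, so (s + 1) is a factor.
Dividing, p(s) = (s + 1)(s^2 + 6s + 8).
Factor s^2 + 6s + 8: two numbers with sum -6 and product 8 are -2 and -4, so s^2 + 6s + 8 = (s + 2)(s + 4).
Hence p(s) = (s + 1) (s + 2) (s + 4), with roots -4, -2, -1.
All eigenvalues have negative real part, so the system is asymptotically stable.

-4, -2, -1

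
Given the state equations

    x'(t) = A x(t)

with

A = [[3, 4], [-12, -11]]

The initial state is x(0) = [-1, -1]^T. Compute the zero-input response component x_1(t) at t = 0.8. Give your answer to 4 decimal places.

-0.4527

det(sI - A) = s^2 - (tr A)s + det A, with tr A = 3 + (-11) = -8 and det A = 3·(-11) - 4·(-12) = -33 - (-48) = 15.
So p(s) = det(sI - A) = s^2 + 8s + 15.
Factor s^2 + 8s + 15: two numbers with sum -8 and product 15 are -3 and -5, so s^2 + 8s + 15 = (s + 3)(s + 5).
Hence p(s) = (s + 3) (s + 5), with roots -5, -3.
The eigenvalues -5, -3 are distinct and real, so A is diagonalisable and x(t) = e^{At} x(0) = V diag(e^{λ_i t}) V^{-1} x(0), where the columns of V are the eigenvectors.
λ = -5: A - (-5)I = [[8, 4], [-12, -6]]. Row 1 gives 8·v1 + 4·v2 = 0, so take v_1 = [-1, 2]^T.
λ = -3: A - (-3)I = [[6, 4], [-12, -8]]. Row 1 gives 6·v1 + 4·v2 = 0, so take v_2 = [2, -3]^T.
V = [v_1 v_2] = [[-1, 2], [2, -3]] has det V = -1, so V^{-1} = adj(V)/det V = [[3, 2], [2, 1]].
Modal coordinates z(0) = V^{-1} x(0): 3·(-1) + 2·(-1) = -5; 2·(-1) + 1·(-1) = -3; so z(0) = [-5, -3]^T.
x_1(t) = Σ_i (v_i)_1 · z_i(0) · e^{λ_i t} (row 1 of V times the modal terms).
x_1(0.8) = (-1)·(-5)·e^{-5·0.8} + 2·(-3)·e^{-3·0.8} = 5·0.018316 + (-6)·0.090718 = -0.4527.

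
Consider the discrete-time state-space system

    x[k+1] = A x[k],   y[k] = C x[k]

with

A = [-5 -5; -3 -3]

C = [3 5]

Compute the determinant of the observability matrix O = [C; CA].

CA = [[-30, -30]]
Observability matrix O = [C; CA] = [[3, 5], [-30, -30]]
det(O) = 3·(-30) - 5·(-30) = -90 - (-150) = 60
Since det(O) ≠ 0, rank(O) = 2 and the system is completely observable.

60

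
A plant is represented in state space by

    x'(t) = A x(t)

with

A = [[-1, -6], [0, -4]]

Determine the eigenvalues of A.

-4, -1

det(sI - A) = s^2 - (tr A)s + det A, with tr A = (-1) + (-4) = -5 and det A = (-1)·(-4) - (-6)·0 = 4 - 0 = 4.
So p(s) = det(sI - A) = s^2 + 5s + 4.
Factor s^2 + 5s + 4: two numbers with sum -5 and product 4 are -1 and -4, so s^2 + 5s + 4 = (s + 1)(s + 4).
Hence p(s) = (s + 1) (s + 4), with roots -4, -1.
All eigenvalues have negative real part, so the system is asymptotically stable.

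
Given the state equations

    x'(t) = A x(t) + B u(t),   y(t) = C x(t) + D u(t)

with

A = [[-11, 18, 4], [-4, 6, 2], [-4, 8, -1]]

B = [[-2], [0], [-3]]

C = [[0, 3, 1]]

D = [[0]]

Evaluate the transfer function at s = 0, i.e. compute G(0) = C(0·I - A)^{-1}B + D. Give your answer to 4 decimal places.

G(0) = C(-A)^{-1}B + D = -C A^{-1} B + D.
det A = -6, so A^{-1} = (1/-6)·adj(A) = [[11/3, -25/3, -2], [2, -9/2, -1], [4/3, -8/3, -1]]
A^{-1} B = [-4/3, -1, 1/3]^T
C A^{-1} B = -8/3
G(0) = D - C A^{-1} B = 0 - (-8/3) = 8/3 ≈ 2.6667

2.6667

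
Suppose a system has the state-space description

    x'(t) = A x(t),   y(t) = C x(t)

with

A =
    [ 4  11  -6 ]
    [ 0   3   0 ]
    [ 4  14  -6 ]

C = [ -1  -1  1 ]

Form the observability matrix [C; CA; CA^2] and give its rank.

1

CA = [[0, 0, 0]]
CA^2 = [[0, 0, 0]]
Observability matrix O = [C; CA; CA^2] = [[-1, -1, 1], [0, 0, 0], [0, 0, 0]]
Every row of O is a scalar multiple of row 1 = [-1, -1, 1] (multipliers 1, 0, 0), so the rows span a one-dimensional space.
O ≠ 0, hence rank(O) = 1.
rank(O) = 1 < n = 3, so the pair (A, C) is not completely observable.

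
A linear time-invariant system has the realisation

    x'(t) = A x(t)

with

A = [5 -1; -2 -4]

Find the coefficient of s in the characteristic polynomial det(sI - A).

For a 2×2 matrix, det(sI - A) = s^2 - (tr A)s + det A.
tr A = 1, det A = -22.
So p(s) = s^2 - s - 22.
The coefficient of s is -1.

-1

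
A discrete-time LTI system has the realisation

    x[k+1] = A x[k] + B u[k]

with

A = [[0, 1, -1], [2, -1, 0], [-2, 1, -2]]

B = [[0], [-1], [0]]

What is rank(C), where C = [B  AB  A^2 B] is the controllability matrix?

AB = [[-1], [1], [-1]]
A^2B = [[2], [-3], [5]]
Controllability matrix C = [B  AB  A^2B] = [[0, -1, 2], [-1, 1, -3], [0, -1, 5]]
det(C) = 0·(1·5 - (-3)·(-1)) - (-1)·((-1)·5 - (-3)·0) + 2·((-1)·(-1) - 1·0) = 0·2 - (-1)·(-5) + 2·1 = -3 ≠ 0, so rank(C) = 3.
rank(C) = 3 = n, so the pair (A, B) is completely controllable.

3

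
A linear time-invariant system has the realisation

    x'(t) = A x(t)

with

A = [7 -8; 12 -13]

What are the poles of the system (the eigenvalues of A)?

-5, -1

det(sI - A) = s^2 - (tr A)s + det A, with tr A = 7 + (-13) = -6 and det A = 7·(-13) - (-8)·12 = -91 - (-96) = 5.
So p(s) = det(sI - A) = s^2 + 6s + 5.
Factor s^2 + 6s + 5: two numbers with sum -6 and product 5 are -1 and -5, so s^2 + 6s + 5 = (s + 1)(s + 5).
Hence p(s) = (s + 1) (s + 5), with roots -5, -1.
All eigenvalues have negative real part, so the system is asymptotically stable.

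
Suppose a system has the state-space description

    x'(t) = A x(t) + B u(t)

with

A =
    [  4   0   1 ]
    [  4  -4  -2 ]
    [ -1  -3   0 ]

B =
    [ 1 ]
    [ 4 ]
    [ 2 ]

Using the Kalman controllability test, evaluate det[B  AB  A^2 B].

AB = [[6], [-16], [-13]]
A^2B = [[11], [114], [42]]
Controllability matrix C = [B  AB  A^2B] = [[1, 6, 11], [4, -16, 114], [2, -13, 42]]
Expanding along the first row, det(C) = 1·((-16)·42 - 114·(-13)) - 6·(4·42 - 114·2) + 11·(4·(-13) - (-16)·2) = 1·810 - 6·(-60) + 11·(-20) = 950
Since det(C) ≠ 0, rank(C) = 3 and the system is completely controllable.

950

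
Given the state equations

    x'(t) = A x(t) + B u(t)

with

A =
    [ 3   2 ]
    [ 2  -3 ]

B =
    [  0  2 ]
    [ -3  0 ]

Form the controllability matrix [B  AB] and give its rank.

AB = [[-6, 6], [9, 4]]
Controllability matrix C = [B  AB] = [[0, 2, -6, 6], [-3, 0, 9, 4]]
Take the 2×2 submatrix of C formed by columns 1, 2: [[0, 2], [-3, 0]]. Its determinant is 0·0 - 2·(-3) = 0 - (-6) = 6 ≠ 0.
So rank(C) ≥ 2; since C has 2 rows, rank(C) = 2.
rank(C) = 2 = n, so the pair (A, B) is completely controllable.

2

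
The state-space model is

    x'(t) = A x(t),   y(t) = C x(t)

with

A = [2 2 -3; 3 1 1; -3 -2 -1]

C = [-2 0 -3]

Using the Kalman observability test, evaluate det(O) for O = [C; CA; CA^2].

4

CA = [[5, 2, 9]]
CA^2 = [[-11, -6, -22]]
Observability matrix O = [C; CA; CA^2] = [[-2, 0, -3], [5, 2, 9], [-11, -6, -22]]
Expanding along the first row, det(O) = (-2)·(2·(-22) - 9·(-6)) - 0·(5·(-22) - 9·(-11)) + (-3)·(5·(-6) - 2·(-11)) = (-2)·10 - 0·(-11) + (-3)·(-8) = 4
Since det(O) ≠ 0, rank(O) = 3 and the system is completely observable.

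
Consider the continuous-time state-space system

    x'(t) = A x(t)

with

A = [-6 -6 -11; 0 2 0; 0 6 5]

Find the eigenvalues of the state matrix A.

det(sI - A) = s^3 - (tr A)s^2 + (M11 + M22 + M33)s - det A, where Mii is the 2×2 principal minor of A obtained by deleting row i and column i.
tr A = (-6) + 2 + 5 = 1; M11 = 2·5 - 0·6 = 10 - 0 = 10; M22 = (-6)·5 - (-11)·0 = -30 - 0 = -30; M33 = (-6)·2 - (-6)·0 = -12 - 0 = -12; sum of minors = -32.
det A = (-6)·(2·5 - 0·6) - (-6)·(0·5 - 0·0) + (-11)·(0·6 - 2·0) = (-6)·10 - (-6)·0 + (-11)·0 = -60.
So p(s) = det(sI - A) = s^3 - s^2 - 32s + 60.
Rational-root test: any integer root divides 60. Testing small divisors, s = 2 works: p(2) = 8 + (-4) + (-64) + 60 = 0, so (s - 2) is a factor.
Dividing, p(s) = (s - 2)(s^2 + s - 30).
Factor s^2 + s - 30: two numbers with sum -1 and product -30 are 5 and -6, so s^2 + s - 30 = (s - 5)(s + 6).
Hence p(s) = (s - 5) (s - 2) (s + 6), with roots -6, 2, 5.
At least one eigenvalue has non-negative real part, so the system is not asymptotically stable.

-6, 2, 5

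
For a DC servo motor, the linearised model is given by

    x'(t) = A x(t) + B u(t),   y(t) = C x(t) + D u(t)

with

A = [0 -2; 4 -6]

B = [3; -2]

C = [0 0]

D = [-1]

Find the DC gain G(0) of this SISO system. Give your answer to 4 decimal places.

-1.0000

G(0) = C(-A)^{-1}B + D = -C A^{-1} B + D.
det A = 8, so A^{-1} = (1/8)·adj(A) = [[-3/4, 1/4], [-1/2, 0]]
A^{-1} B = [-11/4, -3/2]^T
C A^{-1} B = 0
G(0) = D - C A^{-1} B = -1 - (0) = -1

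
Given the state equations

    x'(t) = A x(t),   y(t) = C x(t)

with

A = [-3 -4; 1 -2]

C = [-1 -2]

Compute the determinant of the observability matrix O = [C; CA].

CA = [[1, 8]]
Observability matrix O = [C; CA] = [[-1, -2], [1, 8]]
det(O) = (-1)·8 - (-2)·1 = -8 - (-2) = -6
Since det(O) ≠ 0, rank(O) = 2 and the system is completely observable.

-6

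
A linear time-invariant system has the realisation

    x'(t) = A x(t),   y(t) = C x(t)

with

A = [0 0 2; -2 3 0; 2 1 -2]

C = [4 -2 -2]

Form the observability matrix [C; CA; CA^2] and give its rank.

CA = [[0, -8, 12]]
CA^2 = [[40, -12, -24]]
Observability matrix O = [C; CA; CA^2] = [[4, -2, -2], [0, -8, 12], [40, -12, -24]]
det(O) = 4·((-8)·(-24) - 12·(-12)) - (-2)·(0·(-24) - 12·40) + (-2)·(0·(-12) - (-8)·40) = 4·336 - (-2)·(-480) + (-2)·320 = -256 ≠ 0, so rank(O) = 3.
rank(O) = 3 = n, so the pair (A, C) is completely observable.

3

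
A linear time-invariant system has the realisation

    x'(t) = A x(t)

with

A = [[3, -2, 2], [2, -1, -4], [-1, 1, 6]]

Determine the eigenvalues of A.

det(sI - A) = s^3 - (tr A)s^2 + (M11 + M22 + M33)s - det A, where Mii is the 2×2 principal minor of A obtained by deleting row i and column i.
tr A = 3 + (-1) + 6 = 8; M11 = (-1)·6 - (-4)·1 = -6 - (-4) = -2; M22 = 3·6 - 2·(-1) = 18 - (-2) = 20; M33 = 3·(-1) - (-2)·2 = -3 - (-4) = 1; sum of minors = 19.
det A = 3·((-1)·6 - (-4)·1) - (-2)·(2·6 - (-4)·(-1)) + 2·(2·1 - (-1)·(-1)) = 3·(-2) - (-2)·8 + 2·1 = 12.
So p(s) = det(sI - A) = s^3 - 8s^2 + 19s - 12.
Rational-root test: any integer root divides -12. Testing small divisors, s = 1 works: p(1) = 1 + (-8) + 19 + (-12) = 0, so (s - 1) is a factor.
Dividing, p(s) = (s - 1)(s^2 - 7s + 12).
Factor s^2 - 7s + 12: two numbers with sum 7 and product 12 are 4 and 3, so s^2 - 7s + 12 = (s - 4)(s - 3).
Hence p(s) = (s - 4) (s - 3) (s - 1), with roots 1, 3, 4.
At least one eigenvalue has non-negative real part, so the system is not asymptotically stable.

1, 3, 4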